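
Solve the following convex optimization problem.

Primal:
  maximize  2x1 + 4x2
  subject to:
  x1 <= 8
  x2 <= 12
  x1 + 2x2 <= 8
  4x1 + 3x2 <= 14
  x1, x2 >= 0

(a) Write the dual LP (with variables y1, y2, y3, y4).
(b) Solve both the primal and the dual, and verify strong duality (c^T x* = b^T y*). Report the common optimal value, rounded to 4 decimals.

The standard primal-dual pair for 'max c^T x s.t. A x <= b, x >= 0' is:
  Dual:  min b^T y  s.t.  A^T y >= c,  y >= 0.

So the dual LP is:
  minimize  8y1 + 12y2 + 8y3 + 14y4
  subject to:
    y1 + y3 + 4y4 >= 2
    y2 + 2y3 + 3y4 >= 4
    y1, y2, y3, y4 >= 0

Solving the primal: x* = (0.8, 3.6).
  primal value c^T x* = 16.
Solving the dual: y* = (0, 0, 2, 0).
  dual value b^T y* = 16.
Strong duality: c^T x* = b^T y*. Confirmed.

16


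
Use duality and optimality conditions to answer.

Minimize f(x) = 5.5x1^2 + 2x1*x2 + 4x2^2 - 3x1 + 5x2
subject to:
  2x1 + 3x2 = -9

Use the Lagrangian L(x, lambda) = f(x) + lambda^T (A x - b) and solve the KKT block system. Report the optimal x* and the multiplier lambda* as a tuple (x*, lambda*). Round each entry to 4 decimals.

Form the Lagrangian:
  L(x, lambda) = (1/2) x^T Q x + c^T x + lambda^T (A x - b)
Stationarity (grad_x L = 0): Q x + c + A^T lambda = 0.
Primal feasibility: A x = b.

This gives the KKT block system:
  [ Q   A^T ] [ x     ]   [-c ]
  [ A    0  ] [ lambda ] = [ b ]

Solving the linear system:
  x*      = (-0.3084, -2.7944)
  lambda* = (5.9907)
  f(x*)   = 20.4346

x* = (-0.3084, -2.7944), lambda* = (5.9907)


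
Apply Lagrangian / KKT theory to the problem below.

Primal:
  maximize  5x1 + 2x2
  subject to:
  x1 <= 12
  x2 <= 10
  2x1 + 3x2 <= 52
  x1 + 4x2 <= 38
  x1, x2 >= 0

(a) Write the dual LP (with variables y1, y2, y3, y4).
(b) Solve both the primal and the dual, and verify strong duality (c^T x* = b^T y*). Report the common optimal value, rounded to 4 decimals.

The standard primal-dual pair for 'max c^T x s.t. A x <= b, x >= 0' is:
  Dual:  min b^T y  s.t.  A^T y >= c,  y >= 0.

So the dual LP is:
  minimize  12y1 + 10y2 + 52y3 + 38y4
  subject to:
    y1 + 2y3 + y4 >= 5
    y2 + 3y3 + 4y4 >= 2
    y1, y2, y3, y4 >= 0

Solving the primal: x* = (12, 6.5).
  primal value c^T x* = 73.
Solving the dual: y* = (4.5, 0, 0, 0.5).
  dual value b^T y* = 73.
Strong duality: c^T x* = b^T y*. Confirmed.

73


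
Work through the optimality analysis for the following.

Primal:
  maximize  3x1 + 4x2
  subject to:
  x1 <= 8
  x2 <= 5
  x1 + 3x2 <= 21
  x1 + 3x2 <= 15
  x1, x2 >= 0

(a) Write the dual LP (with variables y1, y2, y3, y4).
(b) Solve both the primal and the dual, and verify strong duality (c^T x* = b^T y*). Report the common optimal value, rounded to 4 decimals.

The standard primal-dual pair for 'max c^T x s.t. A x <= b, x >= 0' is:
  Dual:  min b^T y  s.t.  A^T y >= c,  y >= 0.

So the dual LP is:
  minimize  8y1 + 5y2 + 21y3 + 15y4
  subject to:
    y1 + y3 + y4 >= 3
    y2 + 3y3 + 3y4 >= 4
    y1, y2, y3, y4 >= 0

Solving the primal: x* = (8, 2.3333).
  primal value c^T x* = 33.3333.
Solving the dual: y* = (1.6667, 0, 0, 1.3333).
  dual value b^T y* = 33.3333.
Strong duality: c^T x* = b^T y*. Confirmed.

33.3333


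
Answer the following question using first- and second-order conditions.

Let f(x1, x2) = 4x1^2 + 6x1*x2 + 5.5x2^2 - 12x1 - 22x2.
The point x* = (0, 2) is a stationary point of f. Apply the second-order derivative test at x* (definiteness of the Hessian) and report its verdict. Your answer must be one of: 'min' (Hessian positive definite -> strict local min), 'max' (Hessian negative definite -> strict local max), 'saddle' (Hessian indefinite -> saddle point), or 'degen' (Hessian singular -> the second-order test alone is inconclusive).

Compute the Hessian H = grad^2 f:
  H = [[8, 6], [6, 11]]
Verify stationarity: grad f(x*) = H x* + g = (0, 0).
Eigenvalues of H: 3.3153, 15.6847.
Both eigenvalues > 0, so H is positive definite -> x* is a strict local min.

min


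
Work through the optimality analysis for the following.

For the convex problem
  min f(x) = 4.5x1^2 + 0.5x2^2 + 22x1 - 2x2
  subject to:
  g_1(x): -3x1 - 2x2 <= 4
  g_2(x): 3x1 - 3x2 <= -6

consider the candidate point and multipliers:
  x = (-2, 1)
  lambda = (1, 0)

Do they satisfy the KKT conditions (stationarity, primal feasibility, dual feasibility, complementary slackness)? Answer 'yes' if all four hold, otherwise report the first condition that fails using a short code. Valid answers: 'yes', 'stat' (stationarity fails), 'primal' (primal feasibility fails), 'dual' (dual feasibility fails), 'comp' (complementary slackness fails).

Gradient of f: grad f(x) = Q x + c = (4, -1)
Constraint values g_i(x) = a_i^T x - b_i:
  g_1((-2, 1)) = 0
  g_2((-2, 1)) = -3
Stationarity residual: grad f(x) + sum_i lambda_i a_i = (1, -3)
  -> stationarity FAILS
Primal feasibility (all g_i <= 0): OK
Dual feasibility (all lambda_i >= 0): OK
Complementary slackness (lambda_i * g_i(x) = 0 for all i): OK

Verdict: the first failing condition is stationarity -> stat.

stat


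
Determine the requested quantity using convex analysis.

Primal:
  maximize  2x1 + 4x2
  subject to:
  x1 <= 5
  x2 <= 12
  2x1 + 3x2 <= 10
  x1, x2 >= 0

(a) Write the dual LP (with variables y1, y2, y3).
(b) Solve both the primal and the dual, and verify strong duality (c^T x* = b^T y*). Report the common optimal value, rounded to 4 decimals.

The standard primal-dual pair for 'max c^T x s.t. A x <= b, x >= 0' is:
  Dual:  min b^T y  s.t.  A^T y >= c,  y >= 0.

So the dual LP is:
  minimize  5y1 + 12y2 + 10y3
  subject to:
    y1 + 2y3 >= 2
    y2 + 3y3 >= 4
    y1, y2, y3 >= 0

Solving the primal: x* = (0, 3.3333).
  primal value c^T x* = 13.3333.
Solving the dual: y* = (0, 0, 1.3333).
  dual value b^T y* = 13.3333.
Strong duality: c^T x* = b^T y*. Confirmed.

13.3333


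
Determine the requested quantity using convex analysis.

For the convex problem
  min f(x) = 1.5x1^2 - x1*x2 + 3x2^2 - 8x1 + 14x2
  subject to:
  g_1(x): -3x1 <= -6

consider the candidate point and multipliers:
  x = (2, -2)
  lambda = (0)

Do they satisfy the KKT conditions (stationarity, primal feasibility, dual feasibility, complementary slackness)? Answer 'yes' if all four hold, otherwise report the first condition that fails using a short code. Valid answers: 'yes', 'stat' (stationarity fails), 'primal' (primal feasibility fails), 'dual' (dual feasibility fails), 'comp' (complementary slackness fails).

Gradient of f: grad f(x) = Q x + c = (0, 0)
Constraint values g_i(x) = a_i^T x - b_i:
  g_1((2, -2)) = 0
Stationarity residual: grad f(x) + sum_i lambda_i a_i = (0, 0)
  -> stationarity OK
Primal feasibility (all g_i <= 0): OK
Dual feasibility (all lambda_i >= 0): OK
Complementary slackness (lambda_i * g_i(x) = 0 for all i): OK

Verdict: yes, KKT holds.

yes


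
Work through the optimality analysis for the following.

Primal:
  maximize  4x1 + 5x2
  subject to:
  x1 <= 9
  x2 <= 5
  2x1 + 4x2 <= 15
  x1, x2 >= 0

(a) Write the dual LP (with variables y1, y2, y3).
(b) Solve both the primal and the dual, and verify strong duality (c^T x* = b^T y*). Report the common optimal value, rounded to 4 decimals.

The standard primal-dual pair for 'max c^T x s.t. A x <= b, x >= 0' is:
  Dual:  min b^T y  s.t.  A^T y >= c,  y >= 0.

So the dual LP is:
  minimize  9y1 + 5y2 + 15y3
  subject to:
    y1 + 2y3 >= 4
    y2 + 4y3 >= 5
    y1, y2, y3 >= 0

Solving the primal: x* = (7.5, 0).
  primal value c^T x* = 30.
Solving the dual: y* = (0, 0, 2).
  dual value b^T y* = 30.
Strong duality: c^T x* = b^T y*. Confirmed.

30


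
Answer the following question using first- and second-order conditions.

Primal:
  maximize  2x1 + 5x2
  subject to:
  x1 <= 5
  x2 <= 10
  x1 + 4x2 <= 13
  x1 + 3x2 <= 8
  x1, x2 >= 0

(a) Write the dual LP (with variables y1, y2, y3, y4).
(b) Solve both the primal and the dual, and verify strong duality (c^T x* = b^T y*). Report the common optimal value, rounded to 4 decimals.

The standard primal-dual pair for 'max c^T x s.t. A x <= b, x >= 0' is:
  Dual:  min b^T y  s.t.  A^T y >= c,  y >= 0.

So the dual LP is:
  minimize  5y1 + 10y2 + 13y3 + 8y4
  subject to:
    y1 + y3 + y4 >= 2
    y2 + 4y3 + 3y4 >= 5
    y1, y2, y3, y4 >= 0

Solving the primal: x* = (5, 1).
  primal value c^T x* = 15.
Solving the dual: y* = (0.3333, 0, 0, 1.6667).
  dual value b^T y* = 15.
Strong duality: c^T x* = b^T y*. Confirmed.

15


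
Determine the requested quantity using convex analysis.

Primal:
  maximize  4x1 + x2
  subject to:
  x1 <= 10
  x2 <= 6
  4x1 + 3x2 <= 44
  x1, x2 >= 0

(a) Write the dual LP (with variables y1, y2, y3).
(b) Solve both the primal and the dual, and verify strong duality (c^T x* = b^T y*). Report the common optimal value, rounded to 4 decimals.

The standard primal-dual pair for 'max c^T x s.t. A x <= b, x >= 0' is:
  Dual:  min b^T y  s.t.  A^T y >= c,  y >= 0.

So the dual LP is:
  minimize  10y1 + 6y2 + 44y3
  subject to:
    y1 + 4y3 >= 4
    y2 + 3y3 >= 1
    y1, y2, y3 >= 0

Solving the primal: x* = (10, 1.3333).
  primal value c^T x* = 41.3333.
Solving the dual: y* = (2.6667, 0, 0.3333).
  dual value b^T y* = 41.3333.
Strong duality: c^T x* = b^T y*. Confirmed.

41.3333


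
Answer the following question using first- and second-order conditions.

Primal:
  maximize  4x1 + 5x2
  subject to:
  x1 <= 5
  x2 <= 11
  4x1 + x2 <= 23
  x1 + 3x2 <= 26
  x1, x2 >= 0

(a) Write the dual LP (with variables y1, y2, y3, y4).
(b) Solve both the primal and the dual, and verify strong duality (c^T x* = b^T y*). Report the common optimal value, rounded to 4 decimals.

The standard primal-dual pair for 'max c^T x s.t. A x <= b, x >= 0' is:
  Dual:  min b^T y  s.t.  A^T y >= c,  y >= 0.

So the dual LP is:
  minimize  5y1 + 11y2 + 23y3 + 26y4
  subject to:
    y1 + 4y3 + y4 >= 4
    y2 + y3 + 3y4 >= 5
    y1, y2, y3, y4 >= 0

Solving the primal: x* = (3.9091, 7.3636).
  primal value c^T x* = 52.4545.
Solving the dual: y* = (0, 0, 0.6364, 1.4545).
  dual value b^T y* = 52.4545.
Strong duality: c^T x* = b^T y*. Confirmed.

52.4545


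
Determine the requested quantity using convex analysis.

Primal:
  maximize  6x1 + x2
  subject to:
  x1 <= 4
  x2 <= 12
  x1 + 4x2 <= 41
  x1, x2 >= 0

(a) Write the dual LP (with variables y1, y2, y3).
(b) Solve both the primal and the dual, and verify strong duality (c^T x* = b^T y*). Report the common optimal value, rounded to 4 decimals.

The standard primal-dual pair for 'max c^T x s.t. A x <= b, x >= 0' is:
  Dual:  min b^T y  s.t.  A^T y >= c,  y >= 0.

So the dual LP is:
  minimize  4y1 + 12y2 + 41y3
  subject to:
    y1 + y3 >= 6
    y2 + 4y3 >= 1
    y1, y2, y3 >= 0

Solving the primal: x* = (4, 9.25).
  primal value c^T x* = 33.25.
Solving the dual: y* = (5.75, 0, 0.25).
  dual value b^T y* = 33.25.
Strong duality: c^T x* = b^T y*. Confirmed.

33.25


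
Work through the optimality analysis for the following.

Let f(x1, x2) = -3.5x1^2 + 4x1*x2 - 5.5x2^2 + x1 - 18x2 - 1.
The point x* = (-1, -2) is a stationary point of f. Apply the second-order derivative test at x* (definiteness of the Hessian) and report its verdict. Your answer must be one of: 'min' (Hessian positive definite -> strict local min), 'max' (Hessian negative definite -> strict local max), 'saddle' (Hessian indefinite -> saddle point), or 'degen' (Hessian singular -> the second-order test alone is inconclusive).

Compute the Hessian H = grad^2 f:
  H = [[-7, 4], [4, -11]]
Verify stationarity: grad f(x*) = H x* + g = (0, 0).
Eigenvalues of H: -13.4721, -4.5279.
Both eigenvalues < 0, so H is negative definite -> x* is a strict local max.

max


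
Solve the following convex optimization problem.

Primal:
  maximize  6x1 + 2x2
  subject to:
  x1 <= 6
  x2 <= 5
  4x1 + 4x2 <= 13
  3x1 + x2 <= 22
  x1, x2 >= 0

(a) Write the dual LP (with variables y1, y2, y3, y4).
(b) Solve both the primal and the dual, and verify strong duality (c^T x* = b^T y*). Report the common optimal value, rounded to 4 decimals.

The standard primal-dual pair for 'max c^T x s.t. A x <= b, x >= 0' is:
  Dual:  min b^T y  s.t.  A^T y >= c,  y >= 0.

So the dual LP is:
  minimize  6y1 + 5y2 + 13y3 + 22y4
  subject to:
    y1 + 4y3 + 3y4 >= 6
    y2 + 4y3 + y4 >= 2
    y1, y2, y3, y4 >= 0

Solving the primal: x* = (3.25, 0).
  primal value c^T x* = 19.5.
Solving the dual: y* = (0, 0, 1.5, 0).
  dual value b^T y* = 19.5.
Strong duality: c^T x* = b^T y*. Confirmed.

19.5


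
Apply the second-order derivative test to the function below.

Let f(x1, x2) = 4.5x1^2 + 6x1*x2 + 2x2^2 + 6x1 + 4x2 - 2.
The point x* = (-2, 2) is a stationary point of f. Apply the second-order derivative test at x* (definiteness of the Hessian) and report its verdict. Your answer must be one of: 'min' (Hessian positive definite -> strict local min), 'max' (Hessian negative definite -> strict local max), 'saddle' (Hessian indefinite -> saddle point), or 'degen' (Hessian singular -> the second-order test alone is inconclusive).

Compute the Hessian H = grad^2 f:
  H = [[9, 6], [6, 4]]
Verify stationarity: grad f(x*) = H x* + g = (0, 0).
Eigenvalues of H: 0, 13.
H has a zero eigenvalue (singular; positive semidefinite but not definite), so H is neither positive definite, negative definite, nor indefinite. The second-order test alone is inconclusive -> degen.
(Indeed, f is constant along the null direction of H through x*, so x* is not a strict local extremum.)

degen


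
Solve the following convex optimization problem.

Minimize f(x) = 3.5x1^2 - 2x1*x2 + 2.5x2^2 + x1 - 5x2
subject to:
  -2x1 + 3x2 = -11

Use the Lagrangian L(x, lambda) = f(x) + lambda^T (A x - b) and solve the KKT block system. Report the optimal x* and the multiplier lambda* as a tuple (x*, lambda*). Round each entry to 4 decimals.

Form the Lagrangian:
  L(x, lambda) = (1/2) x^T Q x + c^T x + lambda^T (A x - b)
Stationarity (grad_x L = 0): Q x + c + A^T lambda = 0.
Primal feasibility: A x = b.

This gives the KKT block system:
  [ Q   A^T ] [ x     ]   [-c ]
  [ A    0  ] [ lambda ] = [ b ]

Solving the linear system:
  x*      = (1.1017, -2.9322)
  lambda* = (7.2881)
  f(x*)   = 47.9661

x* = (1.1017, -2.9322), lambda* = (7.2881)


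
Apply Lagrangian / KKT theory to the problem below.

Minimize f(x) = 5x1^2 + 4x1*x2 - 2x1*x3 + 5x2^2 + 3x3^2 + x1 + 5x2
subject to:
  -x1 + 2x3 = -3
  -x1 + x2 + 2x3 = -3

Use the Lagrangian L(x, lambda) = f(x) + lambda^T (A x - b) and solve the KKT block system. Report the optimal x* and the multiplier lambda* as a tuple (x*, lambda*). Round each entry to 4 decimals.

Form the Lagrangian:
  L(x, lambda) = (1/2) x^T Q x + c^T x + lambda^T (A x - b)
Stationarity (grad_x L = 0): Q x + c + A^T lambda = 0.
Primal feasibility: A x = b.

This gives the KKT block system:
  [ Q   A^T ] [ x     ]   [-c ]
  [ A    0  ] [ lambda ] = [ b ]

Solving the linear system:
  x*      = (0.0526, 0, -1.4737)
  lambda* = (9.6842, -5.2105)
  f(x*)   = 6.7368

x* = (0.0526, 0, -1.4737), lambda* = (9.6842, -5.2105)


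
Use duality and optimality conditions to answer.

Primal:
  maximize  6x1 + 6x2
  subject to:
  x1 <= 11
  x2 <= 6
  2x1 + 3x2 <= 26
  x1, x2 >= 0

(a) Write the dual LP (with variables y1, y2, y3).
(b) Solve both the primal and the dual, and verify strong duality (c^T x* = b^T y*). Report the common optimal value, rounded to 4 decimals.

The standard primal-dual pair for 'max c^T x s.t. A x <= b, x >= 0' is:
  Dual:  min b^T y  s.t.  A^T y >= c,  y >= 0.

So the dual LP is:
  minimize  11y1 + 6y2 + 26y3
  subject to:
    y1 + 2y3 >= 6
    y2 + 3y3 >= 6
    y1, y2, y3 >= 0

Solving the primal: x* = (11, 1.3333).
  primal value c^T x* = 74.
Solving the dual: y* = (2, 0, 2).
  dual value b^T y* = 74.
Strong duality: c^T x* = b^T y*. Confirmed.

74


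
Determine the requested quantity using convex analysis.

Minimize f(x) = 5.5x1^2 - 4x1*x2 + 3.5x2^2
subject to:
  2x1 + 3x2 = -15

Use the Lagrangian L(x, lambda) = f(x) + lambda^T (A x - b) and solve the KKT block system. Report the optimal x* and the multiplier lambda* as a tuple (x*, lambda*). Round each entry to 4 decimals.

Form the Lagrangian:
  L(x, lambda) = (1/2) x^T Q x + c^T x + lambda^T (A x - b)
Stationarity (grad_x L = 0): Q x + c + A^T lambda = 0.
Primal feasibility: A x = b.

This gives the KKT block system:
  [ Q   A^T ] [ x     ]   [-c ]
  [ A    0  ] [ lambda ] = [ b ]

Solving the linear system:
  x*      = (-2.2286, -3.5143)
  lambda* = (5.2286)
  f(x*)   = 39.2143

x* = (-2.2286, -3.5143), lambda* = (5.2286)


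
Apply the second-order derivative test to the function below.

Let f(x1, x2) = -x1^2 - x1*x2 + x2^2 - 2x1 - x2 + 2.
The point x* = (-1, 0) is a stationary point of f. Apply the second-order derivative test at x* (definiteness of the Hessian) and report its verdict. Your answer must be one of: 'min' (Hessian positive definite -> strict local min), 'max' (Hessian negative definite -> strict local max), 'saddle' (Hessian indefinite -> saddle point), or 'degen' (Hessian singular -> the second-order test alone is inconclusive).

Compute the Hessian H = grad^2 f:
  H = [[-2, -1], [-1, 2]]
Verify stationarity: grad f(x*) = H x* + g = (0, 0).
Eigenvalues of H: -2.2361, 2.2361.
Eigenvalues have mixed signs, so H is indefinite -> x* is a saddle point.

saddle


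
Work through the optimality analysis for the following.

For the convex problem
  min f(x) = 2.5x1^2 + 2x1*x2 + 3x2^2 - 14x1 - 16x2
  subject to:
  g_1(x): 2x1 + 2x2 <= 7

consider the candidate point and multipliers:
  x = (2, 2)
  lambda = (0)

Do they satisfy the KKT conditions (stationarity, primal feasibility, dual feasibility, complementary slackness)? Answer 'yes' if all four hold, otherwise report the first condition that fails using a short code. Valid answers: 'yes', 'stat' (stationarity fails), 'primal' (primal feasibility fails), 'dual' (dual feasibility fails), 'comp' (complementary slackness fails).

Gradient of f: grad f(x) = Q x + c = (0, 0)
Constraint values g_i(x) = a_i^T x - b_i:
  g_1((2, 2)) = 1
Stationarity residual: grad f(x) + sum_i lambda_i a_i = (0, 0)
  -> stationarity OK
Primal feasibility (all g_i <= 0): FAILS
Dual feasibility (all lambda_i >= 0): OK
Complementary slackness (lambda_i * g_i(x) = 0 for all i): OK

Verdict: the first failing condition is primal_feasibility -> primal.

primal


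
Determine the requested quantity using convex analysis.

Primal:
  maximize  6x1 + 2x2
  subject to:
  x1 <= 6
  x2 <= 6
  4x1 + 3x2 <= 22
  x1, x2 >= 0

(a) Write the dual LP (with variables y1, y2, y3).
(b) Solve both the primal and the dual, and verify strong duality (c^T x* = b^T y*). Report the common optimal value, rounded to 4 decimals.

The standard primal-dual pair for 'max c^T x s.t. A x <= b, x >= 0' is:
  Dual:  min b^T y  s.t.  A^T y >= c,  y >= 0.

So the dual LP is:
  minimize  6y1 + 6y2 + 22y3
  subject to:
    y1 + 4y3 >= 6
    y2 + 3y3 >= 2
    y1, y2, y3 >= 0

Solving the primal: x* = (5.5, 0).
  primal value c^T x* = 33.
Solving the dual: y* = (0, 0, 1.5).
  dual value b^T y* = 33.
Strong duality: c^T x* = b^T y*. Confirmed.

33


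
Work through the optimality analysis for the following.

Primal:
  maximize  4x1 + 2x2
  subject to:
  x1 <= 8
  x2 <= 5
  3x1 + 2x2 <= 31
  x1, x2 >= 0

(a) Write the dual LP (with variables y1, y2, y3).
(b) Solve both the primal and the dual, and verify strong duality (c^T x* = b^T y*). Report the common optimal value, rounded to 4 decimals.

The standard primal-dual pair for 'max c^T x s.t. A x <= b, x >= 0' is:
  Dual:  min b^T y  s.t.  A^T y >= c,  y >= 0.

So the dual LP is:
  minimize  8y1 + 5y2 + 31y3
  subject to:
    y1 + 3y3 >= 4
    y2 + 2y3 >= 2
    y1, y2, y3 >= 0

Solving the primal: x* = (8, 3.5).
  primal value c^T x* = 39.
Solving the dual: y* = (1, 0, 1).
  dual value b^T y* = 39.
Strong duality: c^T x* = b^T y*. Confirmed.

39


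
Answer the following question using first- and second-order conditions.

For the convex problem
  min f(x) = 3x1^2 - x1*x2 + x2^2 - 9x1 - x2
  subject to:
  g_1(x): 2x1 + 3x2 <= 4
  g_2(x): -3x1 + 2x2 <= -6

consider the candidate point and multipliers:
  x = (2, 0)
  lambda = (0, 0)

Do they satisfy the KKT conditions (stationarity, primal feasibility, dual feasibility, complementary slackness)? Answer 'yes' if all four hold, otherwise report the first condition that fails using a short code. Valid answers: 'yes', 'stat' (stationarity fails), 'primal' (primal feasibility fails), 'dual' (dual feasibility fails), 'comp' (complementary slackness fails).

Gradient of f: grad f(x) = Q x + c = (3, -3)
Constraint values g_i(x) = a_i^T x - b_i:
  g_1((2, 0)) = 0
  g_2((2, 0)) = 0
Stationarity residual: grad f(x) + sum_i lambda_i a_i = (3, -3)
  -> stationarity FAILS
Primal feasibility (all g_i <= 0): OK
Dual feasibility (all lambda_i >= 0): OK
Complementary slackness (lambda_i * g_i(x) = 0 for all i): OK

Verdict: the first failing condition is stationarity -> stat.

stat


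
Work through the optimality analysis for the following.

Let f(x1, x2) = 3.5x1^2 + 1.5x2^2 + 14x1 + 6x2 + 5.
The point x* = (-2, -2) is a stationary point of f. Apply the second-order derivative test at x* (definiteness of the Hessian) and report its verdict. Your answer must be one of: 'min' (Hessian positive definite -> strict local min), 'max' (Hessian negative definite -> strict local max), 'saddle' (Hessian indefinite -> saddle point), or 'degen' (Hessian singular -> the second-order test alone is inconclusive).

Compute the Hessian H = grad^2 f:
  H = [[7, 0], [0, 3]]
Verify stationarity: grad f(x*) = H x* + g = (0, 0).
Eigenvalues of H: 3, 7.
Both eigenvalues > 0, so H is positive definite -> x* is a strict local min.

min


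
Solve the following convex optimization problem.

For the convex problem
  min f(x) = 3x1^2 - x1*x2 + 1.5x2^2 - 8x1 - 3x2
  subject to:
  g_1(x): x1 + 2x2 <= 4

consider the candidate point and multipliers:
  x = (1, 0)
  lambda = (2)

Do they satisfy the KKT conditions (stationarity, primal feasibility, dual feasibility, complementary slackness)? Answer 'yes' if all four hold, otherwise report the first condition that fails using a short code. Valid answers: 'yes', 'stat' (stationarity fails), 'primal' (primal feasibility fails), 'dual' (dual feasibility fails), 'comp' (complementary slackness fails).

Gradient of f: grad f(x) = Q x + c = (-2, -4)
Constraint values g_i(x) = a_i^T x - b_i:
  g_1((1, 0)) = -3
Stationarity residual: grad f(x) + sum_i lambda_i a_i = (0, 0)
  -> stationarity OK
Primal feasibility (all g_i <= 0): OK
Dual feasibility (all lambda_i >= 0): OK
Complementary slackness (lambda_i * g_i(x) = 0 for all i): FAILS

Verdict: the first failing condition is complementary_slackness -> comp.

comp


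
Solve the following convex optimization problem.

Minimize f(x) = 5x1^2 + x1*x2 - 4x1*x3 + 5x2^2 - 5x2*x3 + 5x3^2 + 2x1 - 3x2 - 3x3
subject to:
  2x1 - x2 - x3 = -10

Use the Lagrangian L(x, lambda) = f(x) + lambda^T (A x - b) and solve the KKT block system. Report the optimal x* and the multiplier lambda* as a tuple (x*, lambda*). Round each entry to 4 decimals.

Form the Lagrangian:
  L(x, lambda) = (1/2) x^T Q x + c^T x + lambda^T (A x - b)
Stationarity (grad_x L = 0): Q x + c + A^T lambda = 0.
Primal feasibility: A x = b.

This gives the KKT block system:
  [ Q   A^T ] [ x     ]   [-c ]
  [ A    0  ] [ lambda ] = [ b ]

Solving the linear system:
  x*      = (-2.3544, 3.038, 2.2532)
  lambda* = (13.7595)
  f(x*)   = 58.5063

x* = (-2.3544, 3.038, 2.2532), lambda* = (13.7595)


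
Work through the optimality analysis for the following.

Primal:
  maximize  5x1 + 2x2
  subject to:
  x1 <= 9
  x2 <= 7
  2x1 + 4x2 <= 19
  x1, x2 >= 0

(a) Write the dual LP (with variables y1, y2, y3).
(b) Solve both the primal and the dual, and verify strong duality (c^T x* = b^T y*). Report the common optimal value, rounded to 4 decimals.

The standard primal-dual pair for 'max c^T x s.t. A x <= b, x >= 0' is:
  Dual:  min b^T y  s.t.  A^T y >= c,  y >= 0.

So the dual LP is:
  minimize  9y1 + 7y2 + 19y3
  subject to:
    y1 + 2y3 >= 5
    y2 + 4y3 >= 2
    y1, y2, y3 >= 0

Solving the primal: x* = (9, 0.25).
  primal value c^T x* = 45.5.
Solving the dual: y* = (4, 0, 0.5).
  dual value b^T y* = 45.5.
Strong duality: c^T x* = b^T y*. Confirmed.

45.5


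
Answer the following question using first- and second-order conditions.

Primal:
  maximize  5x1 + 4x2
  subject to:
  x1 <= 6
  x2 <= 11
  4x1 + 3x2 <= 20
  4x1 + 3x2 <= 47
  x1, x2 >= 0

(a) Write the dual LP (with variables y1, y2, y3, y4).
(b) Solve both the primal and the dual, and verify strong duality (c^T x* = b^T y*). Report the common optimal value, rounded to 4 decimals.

The standard primal-dual pair for 'max c^T x s.t. A x <= b, x >= 0' is:
  Dual:  min b^T y  s.t.  A^T y >= c,  y >= 0.

So the dual LP is:
  minimize  6y1 + 11y2 + 20y3 + 47y4
  subject to:
    y1 + 4y3 + 4y4 >= 5
    y2 + 3y3 + 3y4 >= 4
    y1, y2, y3, y4 >= 0

Solving the primal: x* = (0, 6.6667).
  primal value c^T x* = 26.6667.
Solving the dual: y* = (0, 0, 1.3333, 0).
  dual value b^T y* = 26.6667.
Strong duality: c^T x* = b^T y*. Confirmed.

26.6667


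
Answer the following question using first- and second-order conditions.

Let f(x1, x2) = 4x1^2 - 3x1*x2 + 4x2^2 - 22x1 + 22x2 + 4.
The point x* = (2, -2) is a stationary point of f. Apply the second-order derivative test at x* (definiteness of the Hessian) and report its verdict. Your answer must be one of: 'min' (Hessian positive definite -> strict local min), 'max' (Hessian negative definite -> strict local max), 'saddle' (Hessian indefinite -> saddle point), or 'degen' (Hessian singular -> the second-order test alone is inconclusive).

Compute the Hessian H = grad^2 f:
  H = [[8, -3], [-3, 8]]
Verify stationarity: grad f(x*) = H x* + g = (0, 0).
Eigenvalues of H: 5, 11.
Both eigenvalues > 0, so H is positive definite -> x* is a strict local min.

min


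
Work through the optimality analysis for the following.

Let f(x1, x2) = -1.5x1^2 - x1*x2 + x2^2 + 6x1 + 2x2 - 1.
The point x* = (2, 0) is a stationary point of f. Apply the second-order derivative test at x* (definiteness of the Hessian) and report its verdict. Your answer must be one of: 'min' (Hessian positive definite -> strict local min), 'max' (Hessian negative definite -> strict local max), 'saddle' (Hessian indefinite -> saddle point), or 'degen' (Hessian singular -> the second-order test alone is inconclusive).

Compute the Hessian H = grad^2 f:
  H = [[-3, -1], [-1, 2]]
Verify stationarity: grad f(x*) = H x* + g = (0, 0).
Eigenvalues of H: -3.1926, 2.1926.
Eigenvalues have mixed signs, so H is indefinite -> x* is a saddle point.

saddle


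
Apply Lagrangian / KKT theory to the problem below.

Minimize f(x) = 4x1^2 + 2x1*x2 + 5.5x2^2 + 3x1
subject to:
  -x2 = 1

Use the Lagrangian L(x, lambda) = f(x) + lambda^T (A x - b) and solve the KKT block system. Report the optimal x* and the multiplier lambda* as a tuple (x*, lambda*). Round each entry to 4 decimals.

Form the Lagrangian:
  L(x, lambda) = (1/2) x^T Q x + c^T x + lambda^T (A x - b)
Stationarity (grad_x L = 0): Q x + c + A^T lambda = 0.
Primal feasibility: A x = b.

This gives the KKT block system:
  [ Q   A^T ] [ x     ]   [-c ]
  [ A    0  ] [ lambda ] = [ b ]

Solving the linear system:
  x*      = (-0.125, -1)
  lambda* = (-11.25)
  f(x*)   = 5.4375

x* = (-0.125, -1), lambda* = (-11.25)


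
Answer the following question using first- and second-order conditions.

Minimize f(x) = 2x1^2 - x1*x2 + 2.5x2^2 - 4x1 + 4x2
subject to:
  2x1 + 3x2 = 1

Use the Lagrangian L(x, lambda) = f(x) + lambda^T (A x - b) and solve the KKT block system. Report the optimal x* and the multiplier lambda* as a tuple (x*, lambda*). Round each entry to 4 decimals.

Form the Lagrangian:
  L(x, lambda) = (1/2) x^T Q x + c^T x + lambda^T (A x - b)
Stationarity (grad_x L = 0): Q x + c + A^T lambda = 0.
Primal feasibility: A x = b.

This gives the KKT block system:
  [ Q   A^T ] [ x     ]   [-c ]
  [ A    0  ] [ lambda ] = [ b ]

Solving the linear system:
  x*      = (1.0735, -0.3824)
  lambda* = (-0.3382)
  f(x*)   = -2.7426

x* = (1.0735, -0.3824), lambda* = (-0.3382)


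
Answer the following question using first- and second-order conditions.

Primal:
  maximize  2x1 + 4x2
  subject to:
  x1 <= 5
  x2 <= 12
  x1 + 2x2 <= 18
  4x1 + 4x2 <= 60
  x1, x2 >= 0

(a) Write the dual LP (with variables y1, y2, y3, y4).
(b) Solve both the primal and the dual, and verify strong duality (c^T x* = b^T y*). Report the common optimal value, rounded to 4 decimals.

The standard primal-dual pair for 'max c^T x s.t. A x <= b, x >= 0' is:
  Dual:  min b^T y  s.t.  A^T y >= c,  y >= 0.

So the dual LP is:
  minimize  5y1 + 12y2 + 18y3 + 60y4
  subject to:
    y1 + y3 + 4y4 >= 2
    y2 + 2y3 + 4y4 >= 4
    y1, y2, y3, y4 >= 0

Solving the primal: x* = (0, 9).
  primal value c^T x* = 36.
Solving the dual: y* = (0, 0, 2, 0).
  dual value b^T y* = 36.
Strong duality: c^T x* = b^T y*. Confirmed.

36


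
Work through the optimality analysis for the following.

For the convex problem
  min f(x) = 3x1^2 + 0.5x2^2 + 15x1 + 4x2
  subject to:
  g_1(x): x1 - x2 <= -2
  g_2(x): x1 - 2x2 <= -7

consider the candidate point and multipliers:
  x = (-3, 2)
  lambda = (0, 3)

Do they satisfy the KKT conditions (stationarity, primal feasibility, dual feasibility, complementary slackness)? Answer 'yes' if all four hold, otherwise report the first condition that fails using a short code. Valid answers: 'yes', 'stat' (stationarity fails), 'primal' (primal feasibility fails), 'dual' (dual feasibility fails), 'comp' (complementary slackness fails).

Gradient of f: grad f(x) = Q x + c = (-3, 6)
Constraint values g_i(x) = a_i^T x - b_i:
  g_1((-3, 2)) = -3
  g_2((-3, 2)) = 0
Stationarity residual: grad f(x) + sum_i lambda_i a_i = (0, 0)
  -> stationarity OK
Primal feasibility (all g_i <= 0): OK
Dual feasibility (all lambda_i >= 0): OK
Complementary slackness (lambda_i * g_i(x) = 0 for all i): OK

Verdict: yes, KKT holds.

yes


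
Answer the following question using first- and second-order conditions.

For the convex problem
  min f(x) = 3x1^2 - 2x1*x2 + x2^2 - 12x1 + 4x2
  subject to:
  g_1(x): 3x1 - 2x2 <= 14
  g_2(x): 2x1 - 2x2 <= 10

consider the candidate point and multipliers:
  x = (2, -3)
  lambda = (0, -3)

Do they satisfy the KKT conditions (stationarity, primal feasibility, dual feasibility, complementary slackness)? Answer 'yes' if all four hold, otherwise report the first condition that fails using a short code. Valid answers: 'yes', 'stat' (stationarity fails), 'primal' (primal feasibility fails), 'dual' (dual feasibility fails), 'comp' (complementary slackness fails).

Gradient of f: grad f(x) = Q x + c = (6, -6)
Constraint values g_i(x) = a_i^T x - b_i:
  g_1((2, -3)) = -2
  g_2((2, -3)) = 0
Stationarity residual: grad f(x) + sum_i lambda_i a_i = (0, 0)
  -> stationarity OK
Primal feasibility (all g_i <= 0): OK
Dual feasibility (all lambda_i >= 0): FAILS
Complementary slackness (lambda_i * g_i(x) = 0 for all i): OK

Verdict: the first failing condition is dual_feasibility -> dual.

dual


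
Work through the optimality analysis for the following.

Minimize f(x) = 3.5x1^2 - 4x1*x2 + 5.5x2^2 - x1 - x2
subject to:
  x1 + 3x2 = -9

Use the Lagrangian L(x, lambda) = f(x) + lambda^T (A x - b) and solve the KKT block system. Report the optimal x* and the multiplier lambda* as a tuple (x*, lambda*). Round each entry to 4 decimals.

Form the Lagrangian:
  L(x, lambda) = (1/2) x^T Q x + c^T x + lambda^T (A x - b)
Stationarity (grad_x L = 0): Q x + c + A^T lambda = 0.
Primal feasibility: A x = b.

This gives the KKT block system:
  [ Q   A^T ] [ x     ]   [-c ]
  [ A    0  ] [ lambda ] = [ b ]

Solving the linear system:
  x*      = (-2.051, -2.3163)
  lambda* = (6.0918)
  f(x*)   = 29.5969

x* = (-2.051, -2.3163), lambda* = (6.0918)


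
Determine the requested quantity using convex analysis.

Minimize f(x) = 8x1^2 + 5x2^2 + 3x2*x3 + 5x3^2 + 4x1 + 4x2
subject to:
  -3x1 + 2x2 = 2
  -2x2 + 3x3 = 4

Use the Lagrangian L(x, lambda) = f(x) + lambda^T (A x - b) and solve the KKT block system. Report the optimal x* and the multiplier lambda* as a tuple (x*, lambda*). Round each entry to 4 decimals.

Form the Lagrangian:
  L(x, lambda) = (1/2) x^T Q x + c^T x + lambda^T (A x - b)
Stationarity (grad_x L = 0): Q x + c + A^T lambda = 0.
Primal feasibility: A x = b.

This gives the KKT block system:
  [ Q   A^T ] [ x     ]   [-c ]
  [ A    0  ] [ lambda ] = [ b ]

Solving the linear system:
  x*      = (-0.9913, -0.487, 1.0087)
  lambda* = (-3.9536, -2.8754)
  f(x*)   = 6.7478

x* = (-0.9913, -0.487, 1.0087), lambda* = (-3.9536, -2.8754)


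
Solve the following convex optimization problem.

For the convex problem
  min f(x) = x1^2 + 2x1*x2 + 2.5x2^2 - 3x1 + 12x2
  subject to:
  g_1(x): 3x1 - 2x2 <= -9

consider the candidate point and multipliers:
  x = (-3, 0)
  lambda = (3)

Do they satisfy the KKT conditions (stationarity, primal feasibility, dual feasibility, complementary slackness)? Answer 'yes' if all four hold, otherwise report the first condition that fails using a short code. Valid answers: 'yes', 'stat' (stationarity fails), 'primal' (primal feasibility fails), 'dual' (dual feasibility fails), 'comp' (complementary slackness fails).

Gradient of f: grad f(x) = Q x + c = (-9, 6)
Constraint values g_i(x) = a_i^T x - b_i:
  g_1((-3, 0)) = 0
Stationarity residual: grad f(x) + sum_i lambda_i a_i = (0, 0)
  -> stationarity OK
Primal feasibility (all g_i <= 0): OK
Dual feasibility (all lambda_i >= 0): OK
Complementary slackness (lambda_i * g_i(x) = 0 for all i): OK

Verdict: yes, KKT holds.

yes


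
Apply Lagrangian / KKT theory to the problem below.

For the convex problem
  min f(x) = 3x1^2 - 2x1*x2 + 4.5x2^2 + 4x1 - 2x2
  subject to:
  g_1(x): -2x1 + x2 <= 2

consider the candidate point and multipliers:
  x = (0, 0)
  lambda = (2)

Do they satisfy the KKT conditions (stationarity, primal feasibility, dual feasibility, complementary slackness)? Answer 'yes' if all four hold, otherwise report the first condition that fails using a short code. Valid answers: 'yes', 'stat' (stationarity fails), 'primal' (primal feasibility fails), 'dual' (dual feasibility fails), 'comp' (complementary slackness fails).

Gradient of f: grad f(x) = Q x + c = (4, -2)
Constraint values g_i(x) = a_i^T x - b_i:
  g_1((0, 0)) = -2
Stationarity residual: grad f(x) + sum_i lambda_i a_i = (0, 0)
  -> stationarity OK
Primal feasibility (all g_i <= 0): OK
Dual feasibility (all lambda_i >= 0): OK
Complementary slackness (lambda_i * g_i(x) = 0 for all i): FAILS

Verdict: the first failing condition is complementary_slackness -> comp.

comp


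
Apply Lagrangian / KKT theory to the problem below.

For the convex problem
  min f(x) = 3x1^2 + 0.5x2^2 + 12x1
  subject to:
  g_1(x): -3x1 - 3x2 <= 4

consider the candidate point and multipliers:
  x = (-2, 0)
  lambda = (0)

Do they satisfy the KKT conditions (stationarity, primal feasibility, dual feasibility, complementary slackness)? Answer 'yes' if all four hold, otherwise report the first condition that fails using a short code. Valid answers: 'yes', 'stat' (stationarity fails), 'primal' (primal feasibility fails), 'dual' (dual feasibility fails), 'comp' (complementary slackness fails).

Gradient of f: grad f(x) = Q x + c = (0, 0)
Constraint values g_i(x) = a_i^T x - b_i:
  g_1((-2, 0)) = 2
Stationarity residual: grad f(x) + sum_i lambda_i a_i = (0, 0)
  -> stationarity OK
Primal feasibility (all g_i <= 0): FAILS
Dual feasibility (all lambda_i >= 0): OK
Complementary slackness (lambda_i * g_i(x) = 0 for all i): OK

Verdict: the first failing condition is primal_feasibility -> primal.

primal


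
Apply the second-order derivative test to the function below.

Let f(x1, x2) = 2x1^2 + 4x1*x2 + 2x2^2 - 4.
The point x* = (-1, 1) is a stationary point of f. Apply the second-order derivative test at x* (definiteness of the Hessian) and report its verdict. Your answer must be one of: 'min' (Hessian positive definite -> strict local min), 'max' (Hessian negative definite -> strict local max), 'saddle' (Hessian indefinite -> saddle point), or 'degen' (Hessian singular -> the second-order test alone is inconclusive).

Compute the Hessian H = grad^2 f:
  H = [[4, 4], [4, 4]]
Verify stationarity: grad f(x*) = H x* + g = (0, 0).
Eigenvalues of H: 0, 8.
H has a zero eigenvalue (singular; positive semidefinite but not definite), so H is neither positive definite, negative definite, nor indefinite. The second-order test alone is inconclusive -> degen.
(Indeed, f is constant along the null direction of H through x*, so x* is not a strict local extremum.)

degen


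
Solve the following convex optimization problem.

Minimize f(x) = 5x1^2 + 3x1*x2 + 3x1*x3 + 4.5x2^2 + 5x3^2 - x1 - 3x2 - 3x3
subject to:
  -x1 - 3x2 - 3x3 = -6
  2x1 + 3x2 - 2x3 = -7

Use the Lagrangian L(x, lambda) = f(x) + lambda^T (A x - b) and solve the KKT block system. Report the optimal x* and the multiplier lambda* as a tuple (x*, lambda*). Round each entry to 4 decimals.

Form the Lagrangian:
  L(x, lambda) = (1/2) x^T Q x + c^T x + lambda^T (A x - b)
Stationarity (grad_x L = 0): Q x + c + A^T lambda = 0.
Primal feasibility: A x = b.

This gives the KKT block system:
  [ Q   A^T ] [ x     ]   [-c ]
  [ A    0  ] [ lambda ] = [ b ]

Solving the linear system:
  x*      = (-1.2847, 0.0852, 2.3431)
  lambda* = (2.5036, 4.5328)
  f(x*)   = 20.3759

x* = (-1.2847, 0.0852, 2.3431), lambda* = (2.5036, 4.5328)


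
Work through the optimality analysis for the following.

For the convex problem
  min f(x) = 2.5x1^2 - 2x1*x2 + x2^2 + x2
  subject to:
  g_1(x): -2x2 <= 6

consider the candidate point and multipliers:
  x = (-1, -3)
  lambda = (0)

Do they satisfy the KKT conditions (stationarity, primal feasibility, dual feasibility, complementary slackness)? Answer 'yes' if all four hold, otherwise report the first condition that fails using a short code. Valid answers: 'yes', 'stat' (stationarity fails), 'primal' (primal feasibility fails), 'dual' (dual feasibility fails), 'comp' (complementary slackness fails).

Gradient of f: grad f(x) = Q x + c = (1, -3)
Constraint values g_i(x) = a_i^T x - b_i:
  g_1((-1, -3)) = 0
Stationarity residual: grad f(x) + sum_i lambda_i a_i = (1, -3)
  -> stationarity FAILS
Primal feasibility (all g_i <= 0): OK
Dual feasibility (all lambda_i >= 0): OK
Complementary slackness (lambda_i * g_i(x) = 0 for all i): OK

Verdict: the first failing condition is stationarity -> stat.

stat


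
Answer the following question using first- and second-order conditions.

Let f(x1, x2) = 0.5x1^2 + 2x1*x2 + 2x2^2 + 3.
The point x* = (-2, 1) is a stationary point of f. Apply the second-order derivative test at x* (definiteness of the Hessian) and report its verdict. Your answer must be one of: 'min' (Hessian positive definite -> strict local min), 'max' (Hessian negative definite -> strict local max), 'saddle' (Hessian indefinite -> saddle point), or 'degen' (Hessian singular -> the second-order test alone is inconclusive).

Compute the Hessian H = grad^2 f:
  H = [[1, 2], [2, 4]]
Verify stationarity: grad f(x*) = H x* + g = (0, 0).
Eigenvalues of H: 0, 5.
H has a zero eigenvalue (singular; positive semidefinite but not definite), so H is neither positive definite, negative definite, nor indefinite. The second-order test alone is inconclusive -> degen.
(Indeed, f is constant along the null direction of H through x*, so x* is not a strict local extremum.)

degen


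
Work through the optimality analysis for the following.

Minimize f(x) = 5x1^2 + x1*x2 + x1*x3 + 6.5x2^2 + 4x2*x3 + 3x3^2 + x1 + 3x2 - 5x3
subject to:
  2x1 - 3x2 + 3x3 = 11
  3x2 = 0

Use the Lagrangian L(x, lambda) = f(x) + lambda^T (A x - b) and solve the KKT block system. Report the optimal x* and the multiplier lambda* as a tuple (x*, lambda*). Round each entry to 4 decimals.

Form the Lagrangian:
  L(x, lambda) = (1/2) x^T Q x + c^T x + lambda^T (A x - b)
Stationarity (grad_x L = 0): Q x + c + A^T lambda = 0.
Primal feasibility: A x = b.

This gives the KKT block system:
  [ Q   A^T ] [ x     ]   [-c ]
  [ A    0  ] [ lambda ] = [ b ]

Solving the linear system:
  x*      = (0.5882, 0, 3.2745)
  lambda* = (-5.0784, -10.6405)
  f(x*)   = 20.0392

x* = (0.5882, 0, 3.2745), lambda* = (-5.0784, -10.6405)


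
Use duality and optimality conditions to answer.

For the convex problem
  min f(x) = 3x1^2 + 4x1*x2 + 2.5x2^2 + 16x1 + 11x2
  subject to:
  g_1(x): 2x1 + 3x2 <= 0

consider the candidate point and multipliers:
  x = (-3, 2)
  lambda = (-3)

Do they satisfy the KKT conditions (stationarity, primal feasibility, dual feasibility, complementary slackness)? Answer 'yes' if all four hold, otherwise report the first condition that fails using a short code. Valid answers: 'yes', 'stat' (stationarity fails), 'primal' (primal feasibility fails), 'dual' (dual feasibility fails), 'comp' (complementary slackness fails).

Gradient of f: grad f(x) = Q x + c = (6, 9)
Constraint values g_i(x) = a_i^T x - b_i:
  g_1((-3, 2)) = 0
Stationarity residual: grad f(x) + sum_i lambda_i a_i = (0, 0)
  -> stationarity OK
Primal feasibility (all g_i <= 0): OK
Dual feasibility (all lambda_i >= 0): FAILS
Complementary slackness (lambda_i * g_i(x) = 0 for all i): OK

Verdict: the first failing condition is dual_feasibility -> dual.

dual
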